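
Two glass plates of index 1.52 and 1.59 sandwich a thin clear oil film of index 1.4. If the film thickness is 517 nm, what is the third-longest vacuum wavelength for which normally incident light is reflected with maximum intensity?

Ray reflecting at the top interface goes from n = 1.52 toward n = 1.4: no phase shift.
At the lower boundary (n = 1.4 to n = 1.59) the reflected ray undergoes a half-wave phase shift.
The two reflections differ by half a wavelength.
For bright reflection here: 2 n t = (m + ½) λ.
λ = 2 n t / (m + ½). The third-longest wavelength is m = 2: λ = 2 × 1.4 × 517 / 2.50 = 579 nm.

579 nm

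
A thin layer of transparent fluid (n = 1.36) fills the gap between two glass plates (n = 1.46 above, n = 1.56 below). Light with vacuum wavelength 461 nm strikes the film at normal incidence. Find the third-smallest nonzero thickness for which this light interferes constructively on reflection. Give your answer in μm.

0.424 μm

At the upper boundary (n = 1.46 to n = 1.36) the reflected ray undergoes no phase shift.
Bottom surface (1.36 → 1.56): reflection off a higher-index medium gives a half-wave phase shift.
Exactly one π shift → a net half-wave offset.
With one net inversion, constructive interference in reflection requires 2 n t = (m + ½) λ.
The third-smallest nonzero thickness corresponds to m = 2: t = (m + ½) λ / (2 n) = 2.50 × 461 / (2 × 1.36) = 424 nm.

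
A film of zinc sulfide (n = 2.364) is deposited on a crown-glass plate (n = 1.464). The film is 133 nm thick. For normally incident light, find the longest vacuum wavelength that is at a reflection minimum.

At the upper boundary (n = 1.0 to n = 2.364) the reflected ray undergoes a half-wave phase shift.
Bottom surface (2.364 → 1.464): reflection off a lower-index medium gives no phase shift.
Net: one phase inversion between the two reflected rays.
With one net inversion, destructive interference in reflection requires 2 n t = m λ.
λ = 2 n t / m. The longest wavelength is m = 1: λ = 2 × 2.364 × 133 / 1.00 = 629 nm.

629 nm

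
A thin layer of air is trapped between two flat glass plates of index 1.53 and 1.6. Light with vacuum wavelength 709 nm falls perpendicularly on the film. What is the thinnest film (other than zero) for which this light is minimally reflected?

At the upper boundary (n = 1.53 to n = 1.0) the reflected ray undergoes no phase shift.
Bottom surface (1.0 → 1.6): reflection off a higher-index medium gives a half-wave phase shift.
Exactly one π shift → a net half-wave offset.
For weak reflection here: 2 n t = m λ.
Minimum nonzero at m = 1: t = λ / (2 n) = 709 / (2 × 1.0) = 355 nm.

355 nm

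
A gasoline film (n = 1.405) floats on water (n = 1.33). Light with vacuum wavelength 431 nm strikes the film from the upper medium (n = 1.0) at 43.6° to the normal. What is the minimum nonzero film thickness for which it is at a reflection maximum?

88.0 nm

Ray reflecting at the top interface goes from n = 1.0 toward n = 1.405: a half-wave phase shift.
Bottom surface (1.405 → 1.33): reflection off a lower-index medium gives no phase shift.
The two reflections differ by half a wavelength.
So the condition for constructive reflection is 2 n t cos θ_r = (m + ½) λ.
Snell's law: 1.0 sin 43.6° = 1.405 sin θ_r → sin θ_r = 0.491, cos θ_r = 0.871.
Minimum at m = 0: t = λ / (4 n cos θ_r) = 431 / (4 × 1.405 × 0.871) = 88.0 nm.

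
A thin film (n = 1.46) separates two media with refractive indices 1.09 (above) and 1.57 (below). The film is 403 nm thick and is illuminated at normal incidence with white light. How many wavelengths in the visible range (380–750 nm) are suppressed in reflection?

Ray reflecting at the top interface goes from n = 1.09 toward n = 1.46: a half-wave phase shift.
Bottom surface (1.46 → 1.57): reflection off a higher-index medium gives a half-wave phase shift.
The two reflections carry the same phase change, so no net offset.
For weak reflection here: 2 n t = (m + ½) λ.
λ = 2 n t / (m + ½) = 1177 / (m + ½) nm.
m=1: 785 nm (IR); m=2: 471 nm (visible); m=3: 336 nm (UV).

1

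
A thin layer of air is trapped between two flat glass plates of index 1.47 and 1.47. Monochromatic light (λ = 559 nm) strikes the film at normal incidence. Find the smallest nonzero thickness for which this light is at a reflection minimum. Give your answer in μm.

0.280 μm

At the upper boundary (n = 1.47 to n = 1.0) the reflected ray undergoes no phase shift.
At the lower boundary (n = 1.0 to n = 1.47) the reflected ray undergoes a half-wave phase shift.
Exactly one π shift → a net half-wave offset.
For dark reflection here: 2 n t = m λ.
The smallest nonzero thickness corresponds to m = 1: t = m λ / (2 n) = 1.00 × 559 / (2 × 1.0) = 280 nm.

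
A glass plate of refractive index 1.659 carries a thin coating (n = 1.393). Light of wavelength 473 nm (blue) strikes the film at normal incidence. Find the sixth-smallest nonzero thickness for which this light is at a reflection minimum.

934 nm

Top surface (1.0 → 1.393): reflection off a higher-index medium gives a half-wave phase shift.
Ray reflecting at the bottom interface goes from n = 1.393 toward n = 1.659: a half-wave phase shift.
Zero or two π shifts → no net half-wave offset.
For minimum reflection here: 2 n t = (m + ½) λ.
The sixth-smallest nonzero thickness corresponds to m = 5: t = (m + ½) λ / (2 n) = 5.50 × 473 / (2 × 1.393) = 934 nm.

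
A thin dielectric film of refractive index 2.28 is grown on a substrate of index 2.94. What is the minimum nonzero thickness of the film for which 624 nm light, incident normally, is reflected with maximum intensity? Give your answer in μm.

At the upper boundary (n = 1.0 to n = 2.28) the reflected ray undergoes a half-wave phase shift.
Bottom surface (2.28 → 2.94): reflection off a higher-index medium gives a half-wave phase shift.
Net: no relative phase inversion (both shifts match).
So the condition for constructive reflection is 2 n t = m λ.
Minimum nonzero at m = 1: t = λ / (2 n) = 624 / (2 × 2.28) = 137 nm.

0.137 μm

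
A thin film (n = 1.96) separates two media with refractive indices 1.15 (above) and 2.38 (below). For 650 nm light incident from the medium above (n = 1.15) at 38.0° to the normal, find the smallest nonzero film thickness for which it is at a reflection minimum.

Top surface (1.15 → 1.96): reflection off a higher-index medium gives a half-wave phase shift.
Bottom surface (1.96 → 2.38): reflection off a higher-index medium gives a half-wave phase shift.
The two reflections carry the same phase change, so no net offset.
With no net inversion, destructive interference in reflection requires 2 n t cos θ_r = (m + ½) λ.
Snell's law: 1.15 sin 38.0° = 1.96 sin θ_r → sin θ_r = 0.361, cos θ_r = 0.932.
Minimum at m = 0: t = λ / (4 n cos θ_r) = 650 / (4 × 1.96 × 0.932) = 88.9 nm.

88.9 nm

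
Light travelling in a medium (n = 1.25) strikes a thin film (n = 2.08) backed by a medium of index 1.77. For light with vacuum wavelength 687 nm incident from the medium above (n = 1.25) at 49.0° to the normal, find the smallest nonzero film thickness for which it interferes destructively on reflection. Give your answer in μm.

0.185 μm

At the upper boundary (n = 1.25 to n = 2.08) the reflected ray undergoes a half-wave phase shift.
At the lower boundary (n = 2.08 to n = 1.77) the reflected ray undergoes no phase shift.
Net: one phase inversion between the two reflected rays.
For dark reflection here: 2 n t cos θ_r = m λ.
Snell's law: 1.25 sin 49.0° = 2.08 sin θ_r → sin θ_r = 0.454, cos θ_r = 0.891.
Minimum nonzero at m = 1: t = λ / (2 n cos θ_r) = 687 / (2 × 2.08 × 0.891) = 185 nm.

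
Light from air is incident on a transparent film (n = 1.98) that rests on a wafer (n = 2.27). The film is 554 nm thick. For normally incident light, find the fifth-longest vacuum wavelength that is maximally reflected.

439 nm

Ray reflecting at the top interface goes from n = 1.0 toward n = 1.98: a half-wave phase shift.
Bottom surface (1.98 → 2.27): reflection off a higher-index medium gives a half-wave phase shift.
The two reflections carry the same phase change, so no net offset.
With no net inversion, constructive interference in reflection requires 2 n t = m λ.
λ = 2 n t / m. The fifth-longest wavelength is m = 5: λ = 2 × 1.98 × 554 / 5.00 = 439 nm.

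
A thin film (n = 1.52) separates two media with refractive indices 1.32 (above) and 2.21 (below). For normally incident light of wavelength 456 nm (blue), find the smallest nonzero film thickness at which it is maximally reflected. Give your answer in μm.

0.150 μm

Ray reflecting at the top interface goes from n = 1.32 toward n = 1.52: a half-wave phase shift.
Bottom surface (1.52 → 2.21): reflection off a higher-index medium gives a half-wave phase shift.
The two reflections carry the same phase change, so no net offset.
For bright reflection here: 2 n t = m λ.
Minimum nonzero at m = 1: t = λ / (2 n) = 456 / (2 × 1.52) = 150 nm.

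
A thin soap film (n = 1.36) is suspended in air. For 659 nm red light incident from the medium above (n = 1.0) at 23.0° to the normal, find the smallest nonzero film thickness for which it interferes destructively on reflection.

Ray reflecting at the top interface goes from n = 1.0 toward n = 1.36: a half-wave phase shift.
Ray reflecting at the bottom interface goes from n = 1.36 toward n = 1.0: no phase shift.
Exactly one π shift → a net half-wave offset.
For weak reflection here: 2 n t cos θ_r = m λ.
Snell's law: 1.0 sin 23.0° = 1.36 sin θ_r → sin θ_r = 0.287, cos θ_r = 0.958.
Minimum nonzero at m = 1: t = λ / (2 n cos θ_r) = 659 / (2 × 1.36 × 0.958) = 253 nm.

253 nm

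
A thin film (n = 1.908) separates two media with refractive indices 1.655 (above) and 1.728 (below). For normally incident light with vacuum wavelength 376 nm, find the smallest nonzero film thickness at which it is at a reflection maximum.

At the upper boundary (n = 1.655 to n = 1.908) the reflected ray undergoes a half-wave phase shift.
Ray reflecting at the bottom interface goes from n = 1.908 toward n = 1.728: no phase shift.
The two reflections differ by half a wavelength.
So the condition for constructive reflection is 2 n t = (m + ½) λ.
Minimum at m = 0: t = λ / (4 n) = 376 / (4 × 1.908) = 49.3 nm.

49.3 nm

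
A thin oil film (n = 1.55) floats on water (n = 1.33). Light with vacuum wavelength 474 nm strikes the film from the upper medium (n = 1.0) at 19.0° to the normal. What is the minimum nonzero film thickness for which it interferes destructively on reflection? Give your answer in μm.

0.156 μm

Top surface (1.0 → 1.55): reflection off a higher-index medium gives a half-wave phase shift.
Ray reflecting at the bottom interface goes from n = 1.55 toward n = 1.33: no phase shift.
The two reflections differ by half a wavelength.
With one net inversion, destructive interference in reflection requires 2 n t cos θ_r = m λ.
Snell's law: 1.0 sin 19.0° = 1.55 sin θ_r → sin θ_r = 0.210, cos θ_r = 0.978.
Minimum nonzero at m = 1: t = λ / (2 n cos θ_r) = 474 / (2 × 1.55 × 0.978) = 156 nm.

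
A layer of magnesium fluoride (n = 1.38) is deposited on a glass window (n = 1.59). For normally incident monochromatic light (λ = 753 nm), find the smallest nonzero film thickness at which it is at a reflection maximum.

273 nm

Ray reflecting at the top interface goes from n = 1.0 toward n = 1.38: a half-wave phase shift.
At the lower boundary (n = 1.38 to n = 1.59) the reflected ray undergoes a half-wave phase shift.
Net: no relative phase inversion (both shifts match).
With no net inversion, constructive interference in reflection requires 2 n t = m λ.
Minimum nonzero at m = 1: t = λ / (2 n) = 753 / (2 × 1.38) = 273 nm.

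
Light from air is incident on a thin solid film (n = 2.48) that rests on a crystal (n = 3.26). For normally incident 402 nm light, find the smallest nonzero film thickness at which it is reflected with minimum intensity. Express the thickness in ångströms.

405 Å

At the upper boundary (n = 1.0 to n = 2.48) the reflected ray undergoes a half-wave phase shift.
At the lower boundary (n = 2.48 to n = 3.26) the reflected ray undergoes a half-wave phase shift.
Net: no relative phase inversion (both shifts match).
So the condition for destructive reflection is 2 n t = (m + ½) λ.
Minimum at m = 0: t = λ / (4 n) = 402 / (4 × 2.48) = 40.5 nm.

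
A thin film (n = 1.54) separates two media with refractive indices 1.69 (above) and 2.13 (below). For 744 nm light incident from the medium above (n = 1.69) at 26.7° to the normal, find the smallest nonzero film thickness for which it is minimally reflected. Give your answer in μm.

0.278 μm

Ray reflecting at the top interface goes from n = 1.69 toward n = 1.54: no phase shift.
Bottom surface (1.54 → 2.13): reflection off a higher-index medium gives a half-wave phase shift.
Exactly one π shift → a net half-wave offset.
So the condition for destructive reflection is 2 n t cos θ_r = m λ.
Snell's law: 1.69 sin 26.7° = 1.54 sin θ_r → sin θ_r = 0.493, cos θ_r = 0.870.
Minimum nonzero at m = 1: t = λ / (2 n cos θ_r) = 744 / (2 × 1.54 × 0.870) = 278 nm.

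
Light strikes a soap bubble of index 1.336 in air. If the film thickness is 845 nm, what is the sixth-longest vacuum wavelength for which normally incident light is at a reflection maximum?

Top surface (1.0 → 1.336): reflection off a higher-index medium gives a half-wave phase shift.
At the lower boundary (n = 1.336 to n = 1.0) the reflected ray undergoes no phase shift.
Exactly one π shift → a net half-wave offset.
With one net inversion, constructive interference in reflection requires 2 n t = (m + ½) λ.
λ = 2 n t / (m + ½). The sixth-longest wavelength is m = 5: λ = 2 × 1.336 × 845 / 5.50 = 411 nm.

411 nm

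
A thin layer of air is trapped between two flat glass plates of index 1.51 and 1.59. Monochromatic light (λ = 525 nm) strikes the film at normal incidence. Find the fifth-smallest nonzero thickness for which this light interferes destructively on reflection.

1313 nm

Top surface (1.51 → 1.0): reflection off a lower-index medium gives no phase shift.
At the lower boundary (n = 1.0 to n = 1.59) the reflected ray undergoes a half-wave phase shift.
Net: one phase inversion between the two reflected rays.
With one net inversion, destructive interference in reflection requires 2 n t = m λ.
The fifth-smallest nonzero thickness corresponds to m = 5: t = m λ / (2 n) = 5.00 × 525 / (2 × 1.0) = 1313 nm.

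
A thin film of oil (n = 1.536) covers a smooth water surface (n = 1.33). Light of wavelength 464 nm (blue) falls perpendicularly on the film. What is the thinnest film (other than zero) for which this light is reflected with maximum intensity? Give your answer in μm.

0.0755 μm

At the upper boundary (n = 1.0 to n = 1.536) the reflected ray undergoes a half-wave phase shift.
Bottom surface (1.536 → 1.33): reflection off a lower-index medium gives no phase shift.
The two reflections differ by half a wavelength.
So the condition for constructive reflection is 2 n t = (m + ½) λ.
Minimum at m = 0: t = λ / (4 n) = 464 / (4 × 1.536) = 75.5 nm.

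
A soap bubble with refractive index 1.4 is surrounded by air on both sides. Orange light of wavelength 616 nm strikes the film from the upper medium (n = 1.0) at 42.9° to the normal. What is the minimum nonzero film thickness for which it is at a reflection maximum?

At the upper boundary (n = 1.0 to n = 1.4) the reflected ray undergoes a half-wave phase shift.
Bottom surface (1.4 → 1.0): reflection off a lower-index medium gives no phase shift.
Exactly one π shift → a net half-wave offset.
So the condition for constructive reflection is 2 n t cos θ_r = (m + ½) λ.
Snell's law: 1.0 sin 42.9° = 1.4 sin θ_r → sin θ_r = 0.486, cos θ_r = 0.874.
Minimum at m = 0: t = λ / (4 n cos θ_r) = 616 / (4 × 1.4 × 0.874) = 126 nm.

126 nm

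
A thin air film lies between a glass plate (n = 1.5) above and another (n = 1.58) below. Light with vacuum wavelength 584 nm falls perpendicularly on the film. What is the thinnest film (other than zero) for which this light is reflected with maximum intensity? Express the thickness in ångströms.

1460 Å

At the upper boundary (n = 1.5 to n = 1.0) the reflected ray undergoes no phase shift.
Ray reflecting at the bottom interface goes from n = 1.0 toward n = 1.58: a half-wave phase shift.
The two reflections differ by half a wavelength.
So the condition for constructive reflection is 2 n t = (m + ½) λ.
Minimum at m = 0: t = λ / (4 n) = 584 / (4 × 1.0) = 146 nm.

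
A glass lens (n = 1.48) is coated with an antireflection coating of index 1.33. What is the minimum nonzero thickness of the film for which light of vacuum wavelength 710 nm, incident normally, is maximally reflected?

At the upper boundary (n = 1.0 to n = 1.33) the reflected ray undergoes a half-wave phase shift.
Ray reflecting at the bottom interface goes from n = 1.33 toward n = 1.48: a half-wave phase shift.
Zero or two π shifts → no net half-wave offset.
With no net inversion, constructive interference in reflection requires 2 n t = m λ.
Minimum nonzero at m = 1: t = λ / (2 n) = 710 / (2 × 1.33) = 267 nm.

267 nm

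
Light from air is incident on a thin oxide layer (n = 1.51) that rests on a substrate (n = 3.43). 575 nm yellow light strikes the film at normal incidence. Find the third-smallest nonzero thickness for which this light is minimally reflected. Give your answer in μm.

Ray reflecting at the top interface goes from n = 1.0 toward n = 1.51: a half-wave phase shift.
Ray reflecting at the bottom interface goes from n = 1.51 toward n = 3.43: a half-wave phase shift.
Zero or two π shifts → no net half-wave offset.
So the condition for destructive reflection is 2 n t = (m + ½) λ.
The third-smallest nonzero thickness corresponds to m = 2: t = (m + ½) λ / (2 n) = 2.50 × 575 / (2 × 1.51) = 476 nm.

0.476 μm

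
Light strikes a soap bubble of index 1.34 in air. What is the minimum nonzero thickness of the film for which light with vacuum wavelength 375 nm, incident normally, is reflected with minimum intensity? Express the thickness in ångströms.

At the upper boundary (n = 1.0 to n = 1.34) the reflected ray undergoes a half-wave phase shift.
At the lower boundary (n = 1.34 to n = 1.0) the reflected ray undergoes no phase shift.
Exactly one π shift → a net half-wave offset.
With one net inversion, destructive interference in reflection requires 2 n t = m λ.
Minimum nonzero at m = 1: t = λ / (2 n) = 375 / (2 × 1.34) = 140 nm.

1399 Å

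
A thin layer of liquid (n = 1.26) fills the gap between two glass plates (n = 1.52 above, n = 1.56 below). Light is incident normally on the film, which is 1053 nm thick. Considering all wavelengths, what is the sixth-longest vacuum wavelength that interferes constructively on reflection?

482 nm

Ray reflecting at the top interface goes from n = 1.52 toward n = 1.26: no phase shift.
Bottom surface (1.26 → 1.56): reflection off a higher-index medium gives a half-wave phase shift.
Net: one phase inversion between the two reflected rays.
With one net inversion, constructive interference in reflection requires 2 n t = (m + ½) λ.
λ = 2 n t / (m + ½). The sixth-longest wavelength is m = 5: λ = 2 × 1.26 × 1053 / 5.50 = 482 nm.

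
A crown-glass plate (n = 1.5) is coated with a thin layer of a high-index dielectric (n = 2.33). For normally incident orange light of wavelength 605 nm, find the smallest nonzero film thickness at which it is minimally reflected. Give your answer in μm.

At the upper boundary (n = 1.0 to n = 2.33) the reflected ray undergoes a half-wave phase shift.
At the lower boundary (n = 2.33 to n = 1.5) the reflected ray undergoes no phase shift.
Exactly one π shift → a net half-wave offset.
So the condition for destructive reflection is 2 n t = m λ.
Minimum nonzero at m = 1: t = λ / (2 n) = 605 / (2 × 2.33) = 130 nm.

0.130 μm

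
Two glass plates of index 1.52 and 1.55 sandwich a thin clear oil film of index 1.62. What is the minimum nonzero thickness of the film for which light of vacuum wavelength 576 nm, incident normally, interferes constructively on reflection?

88.9 nm

At the upper boundary (n = 1.52 to n = 1.62) the reflected ray undergoes a half-wave phase shift.
At the lower boundary (n = 1.62 to n = 1.55) the reflected ray undergoes no phase shift.
Exactly one π shift → a net half-wave offset.
So the condition for constructive reflection is 2 n t = (m + ½) λ.
Minimum at m = 0: t = λ / (4 n) = 576 / (4 × 1.62) = 88.9 nm.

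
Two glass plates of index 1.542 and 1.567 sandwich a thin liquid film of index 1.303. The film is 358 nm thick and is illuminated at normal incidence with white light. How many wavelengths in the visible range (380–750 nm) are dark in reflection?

1

Ray reflecting at the top interface goes from n = 1.542 toward n = 1.303: no phase shift.
Bottom surface (1.303 → 1.567): reflection off a higher-index medium gives a half-wave phase shift.
Exactly one π shift → a net half-wave offset.
For minimum reflection here: 2 n t = m λ.
λ = 2 n t / m = 933 / m nm.
m=1: 933 nm (IR); m=2: 466 nm (visible); m=3: 311 nm (UV).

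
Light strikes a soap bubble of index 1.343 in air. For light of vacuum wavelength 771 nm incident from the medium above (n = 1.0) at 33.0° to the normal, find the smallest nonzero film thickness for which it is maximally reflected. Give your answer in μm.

0.157 μm

Top surface (1.0 → 1.343): reflection off a higher-index medium gives a half-wave phase shift.
Bottom surface (1.343 → 1.0): reflection off a lower-index medium gives no phase shift.
The two reflections differ by half a wavelength.
So the condition for constructive reflection is 2 n t cos θ_r = (m + ½) λ.
Snell's law: 1.0 sin 33.0° = 1.343 sin θ_r → sin θ_r = 0.406, cos θ_r = 0.914.
Minimum at m = 0: t = λ / (4 n cos θ_r) = 771 / (4 × 1.343 × 0.914) = 157 nm.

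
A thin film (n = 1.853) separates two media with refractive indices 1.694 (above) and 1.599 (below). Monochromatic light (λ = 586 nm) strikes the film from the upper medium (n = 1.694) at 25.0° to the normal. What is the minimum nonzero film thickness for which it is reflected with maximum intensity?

85.7 nm

At the upper boundary (n = 1.694 to n = 1.853) the reflected ray undergoes a half-wave phase shift.
Ray reflecting at the bottom interface goes from n = 1.853 toward n = 1.599: no phase shift.
The two reflections differ by half a wavelength.
For strong reflection here: 2 n t cos θ_r = (m + ½) λ.
Snell's law: 1.694 sin 25.0° = 1.853 sin θ_r → sin θ_r = 0.386, cos θ_r = 0.922.
Minimum at m = 0: t = λ / (4 n cos θ_r) = 586 / (4 × 1.853 × 0.922) = 85.7 nm.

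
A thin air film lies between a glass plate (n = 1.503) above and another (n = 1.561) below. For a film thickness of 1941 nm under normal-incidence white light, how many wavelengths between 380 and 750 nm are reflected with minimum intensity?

Ray reflecting at the top interface goes from n = 1.503 toward n = 1.0: no phase shift.
At the lower boundary (n = 1.0 to n = 1.561) the reflected ray undergoes a half-wave phase shift.
Exactly one π shift → a net half-wave offset.
With one net inversion, destructive interference in reflection requires 2 n t = m λ.
λ = 2 n t / m = 3882 / m nm.
m=5: 776 nm (IR); m=6: 647 nm (visible); m=7: 555 nm (visible); m=8: 485 nm (visible); m=9: 431 nm (visible); m=10: 388 nm (visible); m=11: 353 nm (UV).

5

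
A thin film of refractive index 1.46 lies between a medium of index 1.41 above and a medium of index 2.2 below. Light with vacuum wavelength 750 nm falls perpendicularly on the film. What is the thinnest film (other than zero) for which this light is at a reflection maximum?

Top surface (1.41 → 1.46): reflection off a higher-index medium gives a half-wave phase shift.
Bottom surface (1.46 → 2.2): reflection off a higher-index medium gives a half-wave phase shift.
Net: no relative phase inversion (both shifts match).
For bright reflection here: 2 n t = m λ.
Minimum nonzero at m = 1: t = λ / (2 n) = 750 / (2 × 1.46) = 257 nm.

257 nm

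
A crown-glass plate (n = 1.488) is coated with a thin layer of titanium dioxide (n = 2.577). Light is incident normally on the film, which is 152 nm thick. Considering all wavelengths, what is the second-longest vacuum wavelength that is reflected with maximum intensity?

522 nm

Top surface (1.0 → 2.577): reflection off a higher-index medium gives a half-wave phase shift.
Bottom surface (2.577 → 1.488): reflection off a lower-index medium gives no phase shift.
The two reflections differ by half a wavelength.
With one net inversion, constructive interference in reflection requires 2 n t = (m + ½) λ.
λ = 2 n t / (m + ½). The second-longest wavelength is m = 1: λ = 2 × 2.577 × 152 / 1.50 = 522 nm.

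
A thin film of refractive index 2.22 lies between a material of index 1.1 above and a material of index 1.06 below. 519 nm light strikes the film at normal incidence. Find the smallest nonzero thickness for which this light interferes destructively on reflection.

117 nm

At the upper boundary (n = 1.1 to n = 2.22) the reflected ray undergoes a half-wave phase shift.
Bottom surface (2.22 → 1.06): reflection off a lower-index medium gives no phase shift.
Exactly one π shift → a net half-wave offset.
For minimum reflection here: 2 n t = m λ.
The smallest nonzero thickness corresponds to m = 1: t = m λ / (2 n) = 1.00 × 519 / (2 × 2.22) = 117 nm.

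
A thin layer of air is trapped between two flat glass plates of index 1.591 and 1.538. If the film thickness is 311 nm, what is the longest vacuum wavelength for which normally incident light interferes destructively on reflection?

622 nm

Top surface (1.591 → 1.0): reflection off a lower-index medium gives no phase shift.
Bottom surface (1.0 → 1.538): reflection off a higher-index medium gives a half-wave phase shift.
The two reflections differ by half a wavelength.
For minimum reflection here: 2 n t = m λ.
λ = 2 n t / m. The longest wavelength is m = 1: λ = 2 × 1.0 × 311 / 1.00 = 622 nm.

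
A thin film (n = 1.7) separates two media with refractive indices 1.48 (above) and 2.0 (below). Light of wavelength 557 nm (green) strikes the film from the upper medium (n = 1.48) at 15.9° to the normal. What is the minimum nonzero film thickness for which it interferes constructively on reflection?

Ray reflecting at the top interface goes from n = 1.48 toward n = 1.7: a half-wave phase shift.
Bottom surface (1.7 → 2.0): reflection off a higher-index medium gives a half-wave phase shift.
The two reflections carry the same phase change, so no net offset.
With no net inversion, constructive interference in reflection requires 2 n t cos θ_r = m λ.
Snell's law: 1.48 sin 15.9° = 1.7 sin θ_r → sin θ_r = 0.239, cos θ_r = 0.971.
Minimum nonzero at m = 1: t = λ / (2 n cos θ_r) = 557 / (2 × 1.7 × 0.971) = 169 nm.

169 nm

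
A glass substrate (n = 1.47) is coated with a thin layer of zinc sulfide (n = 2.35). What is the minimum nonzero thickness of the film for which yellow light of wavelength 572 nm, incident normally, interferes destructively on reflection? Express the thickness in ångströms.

1217 Å

Top surface (1.0 → 2.35): reflection off a higher-index medium gives a half-wave phase shift.
At the lower boundary (n = 2.35 to n = 1.47) the reflected ray undergoes no phase shift.
Net: one phase inversion between the two reflected rays.
So the condition for destructive reflection is 2 n t = m λ.
Minimum nonzero at m = 1: t = λ / (2 n) = 572 / (2 × 2.35) = 122 nm.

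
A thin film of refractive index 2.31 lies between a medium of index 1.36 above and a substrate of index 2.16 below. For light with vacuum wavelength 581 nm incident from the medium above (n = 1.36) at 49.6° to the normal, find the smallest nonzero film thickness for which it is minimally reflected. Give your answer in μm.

Ray reflecting at the top interface goes from n = 1.36 toward n = 2.31: a half-wave phase shift.
Ray reflecting at the bottom interface goes from n = 2.31 toward n = 2.16: no phase shift.
Net: one phase inversion between the two reflected rays.
For minimum reflection here: 2 n t cos θ_r = m λ.
Snell's law: 1.36 sin 49.6° = 2.31 sin θ_r → sin θ_r = 0.448, cos θ_r = 0.894.
Minimum nonzero at m = 1: t = λ / (2 n cos θ_r) = 581 / (2 × 2.31 × 0.894) = 141 nm.

0.141 μm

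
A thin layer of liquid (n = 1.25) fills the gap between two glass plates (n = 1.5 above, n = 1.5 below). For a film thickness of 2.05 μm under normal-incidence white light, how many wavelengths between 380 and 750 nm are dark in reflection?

At the upper boundary (n = 1.5 to n = 1.25) the reflected ray undergoes no phase shift.
Bottom surface (1.25 → 1.5): reflection off a higher-index medium gives a half-wave phase shift.
The two reflections differ by half a wavelength.
For minimum reflection here: 2 n t = m λ.
λ = 2 n t / m = 5125 / m nm.
m=6: 854 nm (IR); m=7: 732 nm (visible); m=8: 641 nm (visible); m=9: 569 nm (visible); m=10: 513 nm (visible); m=11: 466 nm (visible); m=12: 427 nm (visible); m=13: 394 nm (visible); m=14: 366 nm (UV).

7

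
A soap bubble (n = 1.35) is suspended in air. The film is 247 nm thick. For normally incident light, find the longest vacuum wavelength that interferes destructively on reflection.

Ray reflecting at the top interface goes from n = 1.0 toward n = 1.35: a half-wave phase shift.
Bottom surface (1.35 → 1.0): reflection off a lower-index medium gives no phase shift.
Exactly one π shift → a net half-wave offset.
With one net inversion, destructive interference in reflection requires 2 n t = m λ.
λ = 2 n t / m. The longest wavelength is m = 1: λ = 2 × 1.35 × 247 / 1.00 = 667 nm.

667 nm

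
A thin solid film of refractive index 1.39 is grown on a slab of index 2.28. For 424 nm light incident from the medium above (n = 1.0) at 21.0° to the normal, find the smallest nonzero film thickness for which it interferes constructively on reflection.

158 nm

Top surface (1.0 → 1.39): reflection off a higher-index medium gives a half-wave phase shift.
Ray reflecting at the bottom interface goes from n = 1.39 toward n = 2.28: a half-wave phase shift.
Net: no relative phase inversion (both shifts match).
So the condition for constructive reflection is 2 n t cos θ_r = m λ.
Snell's law: 1.0 sin 21.0° = 1.39 sin θ_r → sin θ_r = 0.258, cos θ_r = 0.966.
Minimum nonzero at m = 1: t = λ / (2 n cos θ_r) = 424 / (2 × 1.39 × 0.966) = 158 nm.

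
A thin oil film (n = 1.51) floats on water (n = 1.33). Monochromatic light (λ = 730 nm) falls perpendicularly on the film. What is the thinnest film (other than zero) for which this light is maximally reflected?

Top surface (1.0 → 1.51): reflection off a higher-index medium gives a half-wave phase shift.
At the lower boundary (n = 1.51 to n = 1.33) the reflected ray undergoes no phase shift.
The two reflections differ by half a wavelength.
So the condition for constructive reflection is 2 n t = (m + ½) λ.
Minimum at m = 0: t = λ / (4 n) = 730 / (4 × 1.51) = 121 nm.

121 nm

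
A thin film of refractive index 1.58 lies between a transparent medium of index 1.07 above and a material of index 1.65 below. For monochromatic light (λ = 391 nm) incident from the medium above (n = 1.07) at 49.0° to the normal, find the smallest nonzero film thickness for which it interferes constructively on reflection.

144 nm

At the upper boundary (n = 1.07 to n = 1.58) the reflected ray undergoes a half-wave phase shift.
Ray reflecting at the bottom interface goes from n = 1.58 toward n = 1.65: a half-wave phase shift.
Zero or two π shifts → no net half-wave offset.
So the condition for constructive reflection is 2 n t cos θ_r = m λ.
Snell's law: 1.07 sin 49.0° = 1.58 sin θ_r → sin θ_r = 0.511, cos θ_r = 0.860.
Minimum nonzero at m = 1: t = λ / (2 n cos θ_r) = 391 / (2 × 1.58 × 0.860) = 144 nm.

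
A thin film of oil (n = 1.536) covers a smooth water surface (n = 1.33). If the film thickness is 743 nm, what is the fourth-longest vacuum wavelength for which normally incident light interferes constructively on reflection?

Ray reflecting at the top interface goes from n = 1.0 toward n = 1.536: a half-wave phase shift.
At the lower boundary (n = 1.536 to n = 1.33) the reflected ray undergoes no phase shift.
Exactly one π shift → a net half-wave offset.
For bright reflection here: 2 n t = (m + ½) λ.
λ = 2 n t / (m + ½). The fourth-longest wavelength is m = 3: λ = 2 × 1.536 × 743 / 3.50 = 652 nm.

652 nm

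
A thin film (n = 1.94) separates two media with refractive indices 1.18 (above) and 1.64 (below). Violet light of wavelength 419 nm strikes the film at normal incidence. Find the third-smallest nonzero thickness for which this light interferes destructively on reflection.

At the upper boundary (n = 1.18 to n = 1.94) the reflected ray undergoes a half-wave phase shift.
Ray reflecting at the bottom interface goes from n = 1.94 toward n = 1.64: no phase shift.
The two reflections differ by half a wavelength.
So the condition for destructive reflection is 2 n t = m λ.
The third-smallest nonzero thickness corresponds to m = 3: t = m λ / (2 n) = 3.00 × 419 / (2 × 1.94) = 324 nm.

324 nm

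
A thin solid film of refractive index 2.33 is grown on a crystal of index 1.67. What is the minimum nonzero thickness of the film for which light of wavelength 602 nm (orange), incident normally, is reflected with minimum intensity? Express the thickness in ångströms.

1292 Å

At the upper boundary (n = 1.0 to n = 2.33) the reflected ray undergoes a half-wave phase shift.
Bottom surface (2.33 → 1.67): reflection off a lower-index medium gives no phase shift.
Exactly one π shift → a net half-wave offset.
So the condition for destructive reflection is 2 n t = m λ.
Minimum nonzero at m = 1: t = λ / (2 n) = 602 / (2 × 2.33) = 129 nm.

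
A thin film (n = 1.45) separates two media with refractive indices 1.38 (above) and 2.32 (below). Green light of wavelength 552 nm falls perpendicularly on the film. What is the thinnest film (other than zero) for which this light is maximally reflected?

190 nm

Top surface (1.38 → 1.45): reflection off a higher-index medium gives a half-wave phase shift.
Ray reflecting at the bottom interface goes from n = 1.45 toward n = 2.32: a half-wave phase shift.
Zero or two π shifts → no net half-wave offset.
So the condition for constructive reflection is 2 n t = m λ.
Minimum nonzero at m = 1: t = λ / (2 n) = 552 / (2 × 1.45) = 190 nm.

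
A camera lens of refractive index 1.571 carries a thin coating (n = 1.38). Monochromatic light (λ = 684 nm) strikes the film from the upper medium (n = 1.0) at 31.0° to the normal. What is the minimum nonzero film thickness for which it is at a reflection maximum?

267 nm

At the upper boundary (n = 1.0 to n = 1.38) the reflected ray undergoes a half-wave phase shift.
Ray reflecting at the bottom interface goes from n = 1.38 toward n = 1.571: a half-wave phase shift.
The two reflections carry the same phase change, so no net offset.
For strong reflection here: 2 n t cos θ_r = m λ.
Snell's law: 1.0 sin 31.0° = 1.38 sin θ_r → sin θ_r = 0.373, cos θ_r = 0.928.
Minimum nonzero at m = 1: t = λ / (2 n cos θ_r) = 684 / (2 × 1.38 × 0.928) = 267 nm.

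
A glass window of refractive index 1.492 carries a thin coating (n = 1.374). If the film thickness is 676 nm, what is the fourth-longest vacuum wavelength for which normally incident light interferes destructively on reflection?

531 nm

Ray reflecting at the top interface goes from n = 1.0 toward n = 1.374: a half-wave phase shift.
Ray reflecting at the bottom interface goes from n = 1.374 toward n = 1.492: a half-wave phase shift.
Zero or two π shifts → no net half-wave offset.
So the condition for destructive reflection is 2 n t = (m + ½) λ.
λ = 2 n t / (m + ½). The fourth-longest wavelength is m = 3: λ = 2 × 1.374 × 676 / 3.50 = 531 nm.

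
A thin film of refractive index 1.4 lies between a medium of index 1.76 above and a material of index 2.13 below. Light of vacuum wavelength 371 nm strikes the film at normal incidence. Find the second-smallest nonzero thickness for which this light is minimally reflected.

Ray reflecting at the top interface goes from n = 1.76 toward n = 1.4: no phase shift.
At the lower boundary (n = 1.4 to n = 2.13) the reflected ray undergoes a half-wave phase shift.
Exactly one π shift → a net half-wave offset.
So the condition for destructive reflection is 2 n t = m λ.
The second-smallest nonzero thickness corresponds to m = 2: t = m λ / (2 n) = 2.00 × 371 / (2 × 1.4) = 265 nm.

265 nm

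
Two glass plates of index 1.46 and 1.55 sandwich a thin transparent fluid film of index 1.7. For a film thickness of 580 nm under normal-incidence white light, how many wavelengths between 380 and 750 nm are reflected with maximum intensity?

Top surface (1.46 → 1.7): reflection off a higher-index medium gives a half-wave phase shift.
Bottom surface (1.7 → 1.55): reflection off a lower-index medium gives no phase shift.
Exactly one π shift → a net half-wave offset.
So the condition for constructive reflection is 2 n t = (m + ½) λ.
λ = 2 n t / (m + ½) = 1972 / (m + ½) nm.
m=2: 789 nm (IR); m=3: 563 nm (visible); m=4: 438 nm (visible); m=5: 359 nm (UV).

2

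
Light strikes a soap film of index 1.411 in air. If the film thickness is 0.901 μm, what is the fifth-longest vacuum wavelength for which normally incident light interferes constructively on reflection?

565 nm

At the upper boundary (n = 1.0 to n = 1.411) the reflected ray undergoes a half-wave phase shift.
Bottom surface (1.411 → 1.0): reflection off a lower-index medium gives no phase shift.
The two reflections differ by half a wavelength.
So the condition for constructive reflection is 2 n t = (m + ½) λ.
λ = 2 n t / (m + ½). The fifth-longest wavelength is m = 4: λ = 2 × 1.411 × 901 / 4.50 = 565 nm.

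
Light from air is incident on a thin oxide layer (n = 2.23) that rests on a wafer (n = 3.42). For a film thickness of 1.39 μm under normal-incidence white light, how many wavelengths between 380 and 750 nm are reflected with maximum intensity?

8

Top surface (1.0 → 2.23): reflection off a higher-index medium gives a half-wave phase shift.
Bottom surface (2.23 → 3.42): reflection off a higher-index medium gives a half-wave phase shift.
Net: no relative phase inversion (both shifts match).
With no net inversion, constructive interference in reflection requires 2 n t = m λ.
λ = 2 n t / m = 6199 / m nm.
m=8: 775 nm (IR); m=9: 689 nm (visible); m=10: 620 nm (visible); m=11: 564 nm (visible); m=12: 517 nm (visible); m=13: 477 nm (visible); m=14: 443 nm (visible); m=15: 413 nm (visible); m=16: 387 nm (visible); m=17: 365 nm (UV).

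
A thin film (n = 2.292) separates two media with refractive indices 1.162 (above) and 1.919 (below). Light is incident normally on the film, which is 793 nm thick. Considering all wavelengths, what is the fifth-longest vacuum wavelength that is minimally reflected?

727 nm

Ray reflecting at the top interface goes from n = 1.162 toward n = 2.292: a half-wave phase shift.
Bottom surface (2.292 → 1.919): reflection off a lower-index medium gives no phase shift.
Exactly one π shift → a net half-wave offset.
For minimum reflection here: 2 n t = m λ.
λ = 2 n t / m. The fifth-longest wavelength is m = 5: λ = 2 × 2.292 × 793 / 5.00 = 727 nm.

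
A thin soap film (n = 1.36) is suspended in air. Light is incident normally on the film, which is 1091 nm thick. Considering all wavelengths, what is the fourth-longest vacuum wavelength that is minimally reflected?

742 nm

At the upper boundary (n = 1.0 to n = 1.36) the reflected ray undergoes a half-wave phase shift.
At the lower boundary (n = 1.36 to n = 1.0) the reflected ray undergoes no phase shift.
Net: one phase inversion between the two reflected rays.
With one net inversion, destructive interference in reflection requires 2 n t = m λ.
λ = 2 n t / m. The fourth-longest wavelength is m = 4: λ = 2 × 1.36 × 1091 / 4.00 = 742 nm.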